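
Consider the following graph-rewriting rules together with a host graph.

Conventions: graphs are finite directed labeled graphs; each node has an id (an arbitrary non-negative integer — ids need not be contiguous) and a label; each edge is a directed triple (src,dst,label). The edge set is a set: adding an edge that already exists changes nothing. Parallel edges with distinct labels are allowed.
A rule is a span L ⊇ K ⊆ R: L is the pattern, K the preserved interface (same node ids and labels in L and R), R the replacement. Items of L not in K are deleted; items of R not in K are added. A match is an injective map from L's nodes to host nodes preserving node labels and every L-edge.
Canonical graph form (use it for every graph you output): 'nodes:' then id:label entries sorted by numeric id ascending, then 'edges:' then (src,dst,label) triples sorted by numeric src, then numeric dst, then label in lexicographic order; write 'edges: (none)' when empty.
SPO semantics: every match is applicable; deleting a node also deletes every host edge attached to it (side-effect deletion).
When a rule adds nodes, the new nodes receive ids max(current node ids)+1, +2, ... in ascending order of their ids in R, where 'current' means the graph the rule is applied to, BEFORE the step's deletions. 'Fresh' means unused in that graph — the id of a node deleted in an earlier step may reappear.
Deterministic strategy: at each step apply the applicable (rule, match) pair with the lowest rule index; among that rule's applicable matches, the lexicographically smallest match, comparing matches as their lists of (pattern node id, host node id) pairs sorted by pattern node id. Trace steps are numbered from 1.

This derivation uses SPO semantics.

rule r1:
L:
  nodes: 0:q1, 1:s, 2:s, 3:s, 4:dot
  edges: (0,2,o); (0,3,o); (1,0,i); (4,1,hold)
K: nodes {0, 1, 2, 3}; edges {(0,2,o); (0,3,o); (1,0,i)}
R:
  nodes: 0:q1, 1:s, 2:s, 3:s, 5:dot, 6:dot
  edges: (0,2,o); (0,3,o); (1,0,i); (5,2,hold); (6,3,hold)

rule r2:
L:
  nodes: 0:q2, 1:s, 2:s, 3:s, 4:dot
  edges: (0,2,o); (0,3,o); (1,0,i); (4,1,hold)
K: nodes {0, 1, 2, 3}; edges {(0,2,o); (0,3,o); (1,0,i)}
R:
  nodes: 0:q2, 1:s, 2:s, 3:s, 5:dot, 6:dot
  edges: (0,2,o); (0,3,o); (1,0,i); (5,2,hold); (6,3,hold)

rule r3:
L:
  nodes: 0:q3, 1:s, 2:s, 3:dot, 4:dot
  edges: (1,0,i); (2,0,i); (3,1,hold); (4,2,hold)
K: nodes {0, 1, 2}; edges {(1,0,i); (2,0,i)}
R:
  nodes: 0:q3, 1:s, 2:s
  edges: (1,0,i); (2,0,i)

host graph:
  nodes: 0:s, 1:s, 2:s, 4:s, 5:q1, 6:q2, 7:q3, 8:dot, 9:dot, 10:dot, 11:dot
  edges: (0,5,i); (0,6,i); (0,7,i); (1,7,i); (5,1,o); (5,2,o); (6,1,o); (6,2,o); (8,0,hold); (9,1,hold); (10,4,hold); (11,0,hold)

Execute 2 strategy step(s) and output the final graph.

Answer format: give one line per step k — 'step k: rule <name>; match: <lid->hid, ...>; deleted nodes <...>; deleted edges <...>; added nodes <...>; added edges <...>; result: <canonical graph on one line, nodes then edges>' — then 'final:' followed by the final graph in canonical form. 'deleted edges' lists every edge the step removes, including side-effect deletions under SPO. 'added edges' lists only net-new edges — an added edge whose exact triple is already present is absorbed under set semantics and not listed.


step 1: rule r1; match: 0->5, 1->0, 2->1, 3->2, 4->8; deleted nodes 8; deleted edges (8,0,hold); added nodes 12, 13; added edges (12,1,hold); (13,2,hold); result: nodes: 0:s, 1:s, 2:s, 4:s, 5:q1, 6:q2, 7:q3, 9:dot, 10:dot, 11:dot, 12:dot, 13:dot edges: (0,5,i); (0,6,i); (0,7,i); (1,7,i); (5,1,o); (5,2,o); (6,1,o); (6,2,o); (9,1,hold); (10,4,hold); (11,0,hold); (12,1,hold); (13,2,hold)
step 2: rule r1; match: 0->5, 1->0, 2->1, 3->2, 4->11; deleted nodes 11; deleted edges (11,0,hold); added nodes 14, 15; added edges (14,1,hold); (15,2,hold); result: nodes: 0:s, 1:s, 2:s, 4:s, 5:q1, 6:q2, 7:q3, 9:dot, 10:dot, 12:dot, 13:dot, 14:dot, 15:dot edges: (0,5,i); (0,6,i); (0,7,i); (1,7,i); (5,1,o); (5,2,o); (6,1,o); (6,2,o); (9,1,hold); (10,4,hold); (12,1,hold); (13,2,hold); (14,1,hold); (15,2,hold)
final:
nodes: 0:s, 1:s, 2:s, 4:s, 5:q1, 6:q2, 7:q3, 9:dot, 10:dot, 12:dot, 13:dot, 14:dot, 15:dot
edges: (0,5,i); (0,6,i); (0,7,i); (1,7,i); (5,1,o); (5,2,o); (6,1,o); (6,2,o); (9,1,hold); (10,4,hold); (12,1,hold); (13,2,hold); (14,1,hold); (15,2,hold)


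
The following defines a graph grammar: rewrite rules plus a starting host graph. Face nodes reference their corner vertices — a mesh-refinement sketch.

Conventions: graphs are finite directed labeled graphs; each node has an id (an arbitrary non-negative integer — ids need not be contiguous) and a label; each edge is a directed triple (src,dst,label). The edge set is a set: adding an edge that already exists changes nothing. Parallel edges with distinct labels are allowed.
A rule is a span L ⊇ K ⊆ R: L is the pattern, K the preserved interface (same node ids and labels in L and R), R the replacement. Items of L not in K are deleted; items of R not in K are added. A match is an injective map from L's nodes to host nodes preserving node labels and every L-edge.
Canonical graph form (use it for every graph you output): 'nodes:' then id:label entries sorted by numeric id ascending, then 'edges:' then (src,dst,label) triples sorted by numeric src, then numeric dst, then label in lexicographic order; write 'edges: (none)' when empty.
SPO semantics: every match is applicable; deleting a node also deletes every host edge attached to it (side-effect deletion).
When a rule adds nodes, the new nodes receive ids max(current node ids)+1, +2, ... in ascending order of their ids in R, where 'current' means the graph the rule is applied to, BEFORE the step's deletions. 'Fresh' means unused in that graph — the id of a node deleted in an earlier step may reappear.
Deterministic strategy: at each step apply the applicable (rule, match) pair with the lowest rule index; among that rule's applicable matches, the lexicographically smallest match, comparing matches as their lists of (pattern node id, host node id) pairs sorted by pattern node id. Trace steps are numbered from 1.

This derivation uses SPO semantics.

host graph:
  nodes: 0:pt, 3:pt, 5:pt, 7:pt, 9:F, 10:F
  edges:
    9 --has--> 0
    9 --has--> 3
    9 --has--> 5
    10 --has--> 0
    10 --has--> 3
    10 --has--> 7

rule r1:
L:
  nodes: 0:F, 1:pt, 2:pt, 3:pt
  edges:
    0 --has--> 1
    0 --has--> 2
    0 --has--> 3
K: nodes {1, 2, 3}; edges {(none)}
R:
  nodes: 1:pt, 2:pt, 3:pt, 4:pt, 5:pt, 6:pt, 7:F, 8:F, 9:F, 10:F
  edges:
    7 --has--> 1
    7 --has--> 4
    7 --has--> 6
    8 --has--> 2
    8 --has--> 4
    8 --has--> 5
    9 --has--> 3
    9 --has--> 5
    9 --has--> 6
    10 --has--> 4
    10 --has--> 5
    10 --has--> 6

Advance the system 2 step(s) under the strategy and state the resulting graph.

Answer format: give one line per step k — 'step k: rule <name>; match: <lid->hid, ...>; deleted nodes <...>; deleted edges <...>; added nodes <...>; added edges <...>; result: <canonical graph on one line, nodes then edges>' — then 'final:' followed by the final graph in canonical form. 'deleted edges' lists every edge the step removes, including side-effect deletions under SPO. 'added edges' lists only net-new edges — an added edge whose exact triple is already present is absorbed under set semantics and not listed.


step 1: rule r1; match: 0->9, 1->0, 2->3, 3->5; deleted nodes 9; deleted edges (9,0,has); (9,3,has); (9,5,has); added nodes 11, 12, 13, 14, 15, 16, 17; added edges (14,0,has); (14,11,has); (14,13,has); (15,3,has); (15,11,has); (15,12,has); (16,5,has); (16,12,has); (16,13,has); (17,11,has); (17,12,has); (17,13,has); result: nodes: 0:pt, 3:pt, 5:pt, 7:pt, 10:F, 11:pt, 12:pt, 13:pt, 14:F, 15:F, 16:F, 17:F edges: (10,0,has); (10,3,has); (10,7,has); (14,0,has); (14,11,has); (14,13,has); (15,3,has); (15,11,has); (15,12,has); (16,5,has); (16,12,has); (16,13,has); (17,11,has); (17,12,has); (17,13,has)
step 2: rule r1; match: 0->10, 1->0, 2->3, 3->7; deleted nodes 10; deleted edges (10,0,has); (10,3,has); (10,7,has); added nodes 18, 19, 20, 21, 22, 23, 24; added edges (21,0,has); (21,18,has); (21,20,has); (22,3,has); (22,18,has); (22,19,has); (23,7,has); (23,19,has); (23,20,has); (24,18,has); (24,19,has); (24,20,has); result: nodes: 0:pt, 3:pt, 5:pt, 7:pt, 11:pt, 12:pt, 13:pt, 14:F, 15:F, 16:F, 17:F, 18:pt, 19:pt, 20:pt, 21:F, 22:F, 23:F, 24:F edges: (14,0,has); (14,11,has); (14,13,has); (15,3,has); (15,11,has); (15,12,has); (16,5,has); (16,12,has); (16,13,has); (17,11,has); (17,12,has); (17,13,has); (21,0,has); (21,18,has); (21,20,has); (22,3,has); (22,18,has); (22,19,has); (23,7,has); (23,19,has); (23,20,has); (24,18,has); (24,19,has); (24,20,has)
final:
nodes: 0:pt, 3:pt, 5:pt, 7:pt, 11:pt, 12:pt, 13:pt, 14:F, 15:F, 16:F, 17:F, 18:pt, 19:pt, 20:pt, 21:F, 22:F, 23:F, 24:F
edges: (14,0,has); (14,11,has); (14,13,has); (15,3,has); (15,11,has); (15,12,has); (16,5,has); (16,12,has); (16,13,has); (17,11,has); (17,12,has); (17,13,has); (21,0,has); (21,18,has); (21,20,has); (22,3,has); (22,18,has); (22,19,has); (23,7,has); (23,19,has); (23,20,has); (24,18,has); (24,19,has); (24,20,has)


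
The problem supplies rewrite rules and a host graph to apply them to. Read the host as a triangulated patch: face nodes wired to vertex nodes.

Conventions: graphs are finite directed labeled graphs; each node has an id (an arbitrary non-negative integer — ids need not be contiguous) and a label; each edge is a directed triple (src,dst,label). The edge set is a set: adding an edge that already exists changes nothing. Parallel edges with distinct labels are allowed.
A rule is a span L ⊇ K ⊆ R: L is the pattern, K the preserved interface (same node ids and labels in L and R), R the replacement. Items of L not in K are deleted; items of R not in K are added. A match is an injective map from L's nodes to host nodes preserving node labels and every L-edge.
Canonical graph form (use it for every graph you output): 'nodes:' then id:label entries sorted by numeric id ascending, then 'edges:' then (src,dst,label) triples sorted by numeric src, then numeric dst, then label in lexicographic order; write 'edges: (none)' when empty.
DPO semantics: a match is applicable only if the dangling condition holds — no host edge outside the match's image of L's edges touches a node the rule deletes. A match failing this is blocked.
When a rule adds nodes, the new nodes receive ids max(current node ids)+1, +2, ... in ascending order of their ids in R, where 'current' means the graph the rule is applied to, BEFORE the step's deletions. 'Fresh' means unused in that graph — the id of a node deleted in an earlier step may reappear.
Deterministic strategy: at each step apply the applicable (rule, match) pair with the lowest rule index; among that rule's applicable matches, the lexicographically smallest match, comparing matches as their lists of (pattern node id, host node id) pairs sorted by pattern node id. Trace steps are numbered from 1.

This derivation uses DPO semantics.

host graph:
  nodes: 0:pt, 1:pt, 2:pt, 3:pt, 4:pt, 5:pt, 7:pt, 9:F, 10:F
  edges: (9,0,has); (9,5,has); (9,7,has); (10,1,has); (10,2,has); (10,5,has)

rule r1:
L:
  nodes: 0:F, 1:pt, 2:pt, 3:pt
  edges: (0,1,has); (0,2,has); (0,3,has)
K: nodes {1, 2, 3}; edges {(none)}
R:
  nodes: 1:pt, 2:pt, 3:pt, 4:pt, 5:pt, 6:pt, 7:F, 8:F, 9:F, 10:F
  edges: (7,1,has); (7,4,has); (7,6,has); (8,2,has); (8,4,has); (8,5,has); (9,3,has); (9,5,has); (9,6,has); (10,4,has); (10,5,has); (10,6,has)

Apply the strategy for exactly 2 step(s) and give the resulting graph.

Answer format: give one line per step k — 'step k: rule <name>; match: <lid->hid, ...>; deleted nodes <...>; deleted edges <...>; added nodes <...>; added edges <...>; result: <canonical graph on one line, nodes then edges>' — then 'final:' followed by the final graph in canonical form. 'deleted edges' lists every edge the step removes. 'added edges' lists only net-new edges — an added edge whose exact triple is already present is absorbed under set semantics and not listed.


step 1: rule r1; match: 0->9, 1->0, 2->5, 3->7; deleted nodes 9; deleted edges (9,0,has); (9,5,has); (9,7,has); added nodes 11, 12, 13, 14, 15, 16, 17; added edges (14,0,has); (14,11,has); (14,13,has); (15,5,has); (15,11,has); (15,12,has); (16,7,has); (16,12,has); (16,13,has); (17,11,has); (17,12,has); (17,13,has); result: nodes: 0:pt, 1:pt, 2:pt, 3:pt, 4:pt, 5:pt, 7:pt, 10:F, 11:pt, 12:pt, 13:pt, 14:F, 15:F, 16:F, 17:F edges: (10,1,has); (10,2,has); (10,5,has); (14,0,has); (14,11,has); (14,13,has); (15,5,has); (15,11,has); (15,12,has); (16,7,has); (16,12,has); (16,13,has); (17,11,has); (17,12,has); (17,13,has)
step 2: rule r1; match: 0->10, 1->1, 2->2, 3->5; deleted nodes 10; deleted edges (10,1,has); (10,2,has); (10,5,has); added nodes 18, 19, 20, 21, 22, 23, 24; added edges (21,1,has); (21,18,has); (21,20,has); (22,2,has); (22,18,has); (22,19,has); (23,5,has); (23,19,has); (23,20,has); (24,18,has); (24,19,has); (24,20,has); result: nodes: 0:pt, 1:pt, 2:pt, 3:pt, 4:pt, 5:pt, 7:pt, 11:pt, 12:pt, 13:pt, 14:F, 15:F, 16:F, 17:F, 18:pt, 19:pt, 20:pt, 21:F, 22:F, 23:F, 24:F edges: (14,0,has); (14,11,has); (14,13,has); (15,5,has); (15,11,has); (15,12,has); (16,7,has); (16,12,has); (16,13,has); (17,11,has); (17,12,has); (17,13,has); (21,1,has); (21,18,has); (21,20,has); (22,2,has); (22,18,has); (22,19,has); (23,5,has); (23,19,has); (23,20,has); (24,18,has); (24,19,has); (24,20,has)
final:
nodes: 0:pt, 1:pt, 2:pt, 3:pt, 4:pt, 5:pt, 7:pt, 11:pt, 12:pt, 13:pt, 14:F, 15:F, 16:F, 17:F, 18:pt, 19:pt, 20:pt, 21:F, 22:F, 23:F, 24:F
edges: (14,0,has); (14,11,has); (14,13,has); (15,5,has); (15,11,has); (15,12,has); (16,7,has); (16,12,has); (16,13,has); (17,11,has); (17,12,has); (17,13,has); (21,1,has); (21,18,has); (21,20,has); (22,2,has); (22,18,has); (22,19,has); (23,5,has); (23,19,has); (23,20,has); (24,18,has); (24,19,has); (24,20,has)


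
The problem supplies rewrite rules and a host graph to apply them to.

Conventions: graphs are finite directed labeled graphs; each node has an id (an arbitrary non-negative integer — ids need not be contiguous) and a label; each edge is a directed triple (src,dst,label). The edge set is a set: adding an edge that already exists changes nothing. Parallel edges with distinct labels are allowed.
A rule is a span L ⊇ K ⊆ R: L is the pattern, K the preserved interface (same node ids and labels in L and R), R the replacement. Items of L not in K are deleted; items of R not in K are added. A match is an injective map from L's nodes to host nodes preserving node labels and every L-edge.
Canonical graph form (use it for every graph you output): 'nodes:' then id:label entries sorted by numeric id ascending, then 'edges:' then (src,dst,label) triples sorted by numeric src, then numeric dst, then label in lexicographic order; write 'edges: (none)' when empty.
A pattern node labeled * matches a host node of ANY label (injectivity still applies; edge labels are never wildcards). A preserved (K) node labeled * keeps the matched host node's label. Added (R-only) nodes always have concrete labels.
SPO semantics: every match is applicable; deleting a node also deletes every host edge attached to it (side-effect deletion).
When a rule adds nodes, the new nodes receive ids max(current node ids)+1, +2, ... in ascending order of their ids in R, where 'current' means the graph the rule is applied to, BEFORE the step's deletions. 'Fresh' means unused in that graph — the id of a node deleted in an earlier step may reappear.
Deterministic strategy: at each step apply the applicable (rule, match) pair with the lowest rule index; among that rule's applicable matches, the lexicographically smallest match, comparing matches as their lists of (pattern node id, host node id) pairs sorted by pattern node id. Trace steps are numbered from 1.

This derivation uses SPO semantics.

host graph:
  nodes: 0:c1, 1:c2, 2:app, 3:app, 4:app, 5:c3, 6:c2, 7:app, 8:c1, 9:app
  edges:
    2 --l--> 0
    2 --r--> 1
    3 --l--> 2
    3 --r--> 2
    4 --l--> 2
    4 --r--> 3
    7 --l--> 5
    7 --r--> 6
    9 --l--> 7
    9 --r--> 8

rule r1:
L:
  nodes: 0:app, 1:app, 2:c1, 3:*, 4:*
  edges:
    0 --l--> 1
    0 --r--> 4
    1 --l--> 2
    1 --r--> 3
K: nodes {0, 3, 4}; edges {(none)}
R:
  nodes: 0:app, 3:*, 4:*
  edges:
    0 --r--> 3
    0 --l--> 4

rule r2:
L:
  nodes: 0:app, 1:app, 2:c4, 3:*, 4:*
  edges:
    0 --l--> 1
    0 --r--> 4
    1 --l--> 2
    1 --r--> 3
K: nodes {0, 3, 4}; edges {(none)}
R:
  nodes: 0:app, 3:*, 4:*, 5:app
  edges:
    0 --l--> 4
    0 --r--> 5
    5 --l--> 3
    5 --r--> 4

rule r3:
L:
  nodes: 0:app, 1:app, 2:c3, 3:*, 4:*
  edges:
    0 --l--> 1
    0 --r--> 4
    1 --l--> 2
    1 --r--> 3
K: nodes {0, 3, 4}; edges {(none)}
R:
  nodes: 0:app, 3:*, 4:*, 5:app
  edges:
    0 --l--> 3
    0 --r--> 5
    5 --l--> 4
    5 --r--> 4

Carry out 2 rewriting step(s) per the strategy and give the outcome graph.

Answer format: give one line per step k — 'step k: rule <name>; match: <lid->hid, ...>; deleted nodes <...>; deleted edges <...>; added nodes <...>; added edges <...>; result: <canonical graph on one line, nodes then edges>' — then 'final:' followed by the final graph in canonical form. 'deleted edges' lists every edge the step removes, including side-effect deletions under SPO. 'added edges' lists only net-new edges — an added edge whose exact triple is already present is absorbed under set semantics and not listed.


step 1: rule r1; match: 0->4, 1->2, 2->0, 3->1, 4->3; deleted nodes 0, 2; deleted edges (2,0,l); (2,1,r); (3,2,l); (3,2,r); (4,2,l); (4,3,r); added nodes (none); added edges (4,1,r); (4,3,l); result: nodes: 1:c2, 3:app, 4:app, 5:c3, 6:c2, 7:app, 8:c1, 9:app edges: (4,1,r); (4,3,l); (7,5,l); (7,6,r); (9,7,l); (9,8,r)
step 2: rule r3; match: 0->9, 1->7, 2->5, 3->6, 4->8; deleted nodes 5, 7; deleted edges (7,5,l); (7,6,r); (9,7,l); (9,8,r); added nodes 10; added edges (9,6,l); (9,10,r); (10,8,l); (10,8,r); result: nodes: 1:c2, 3:app, 4:app, 6:c2, 8:c1, 9:app, 10:app edges: (4,1,r); (4,3,l); (9,6,l); (9,10,r); (10,8,l); (10,8,r)
final:
nodes: 1:c2, 3:app, 4:app, 6:c2, 8:c1, 9:app, 10:app
edges: (4,1,r); (4,3,l); (9,6,l); (9,10,r); (10,8,l); (10,8,r)


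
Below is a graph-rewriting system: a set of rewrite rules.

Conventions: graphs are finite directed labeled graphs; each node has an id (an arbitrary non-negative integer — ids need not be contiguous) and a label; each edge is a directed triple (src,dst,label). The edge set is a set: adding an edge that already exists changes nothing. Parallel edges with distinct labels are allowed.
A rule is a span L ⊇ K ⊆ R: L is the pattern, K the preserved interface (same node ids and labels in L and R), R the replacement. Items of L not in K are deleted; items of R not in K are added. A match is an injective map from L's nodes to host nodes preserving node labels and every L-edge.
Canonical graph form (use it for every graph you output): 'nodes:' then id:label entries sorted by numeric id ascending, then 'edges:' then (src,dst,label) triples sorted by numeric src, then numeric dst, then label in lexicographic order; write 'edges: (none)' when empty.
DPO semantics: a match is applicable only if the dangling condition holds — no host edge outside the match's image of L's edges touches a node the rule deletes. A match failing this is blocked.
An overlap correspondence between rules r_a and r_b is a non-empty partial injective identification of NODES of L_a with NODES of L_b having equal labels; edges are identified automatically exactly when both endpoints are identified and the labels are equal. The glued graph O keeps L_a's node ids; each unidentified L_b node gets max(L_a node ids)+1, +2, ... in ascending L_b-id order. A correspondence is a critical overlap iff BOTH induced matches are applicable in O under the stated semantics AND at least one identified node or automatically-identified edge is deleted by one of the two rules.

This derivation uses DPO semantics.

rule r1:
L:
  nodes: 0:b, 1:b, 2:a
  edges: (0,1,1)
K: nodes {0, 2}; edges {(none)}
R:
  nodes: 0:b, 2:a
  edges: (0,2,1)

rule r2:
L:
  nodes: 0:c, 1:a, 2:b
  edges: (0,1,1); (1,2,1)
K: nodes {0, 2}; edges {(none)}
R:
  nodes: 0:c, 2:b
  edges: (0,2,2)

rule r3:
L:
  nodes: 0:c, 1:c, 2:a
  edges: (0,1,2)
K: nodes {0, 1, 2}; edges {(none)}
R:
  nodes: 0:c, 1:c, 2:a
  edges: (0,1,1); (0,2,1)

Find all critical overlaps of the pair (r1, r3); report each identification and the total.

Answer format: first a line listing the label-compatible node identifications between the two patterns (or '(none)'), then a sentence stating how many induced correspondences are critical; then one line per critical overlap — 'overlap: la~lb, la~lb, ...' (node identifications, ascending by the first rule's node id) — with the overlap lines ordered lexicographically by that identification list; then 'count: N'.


label-compatible node identifications between L(r1) and L(r3): 2~2
0 of the induced correspondences are critical overlaps of r1 and r3.
count: 0


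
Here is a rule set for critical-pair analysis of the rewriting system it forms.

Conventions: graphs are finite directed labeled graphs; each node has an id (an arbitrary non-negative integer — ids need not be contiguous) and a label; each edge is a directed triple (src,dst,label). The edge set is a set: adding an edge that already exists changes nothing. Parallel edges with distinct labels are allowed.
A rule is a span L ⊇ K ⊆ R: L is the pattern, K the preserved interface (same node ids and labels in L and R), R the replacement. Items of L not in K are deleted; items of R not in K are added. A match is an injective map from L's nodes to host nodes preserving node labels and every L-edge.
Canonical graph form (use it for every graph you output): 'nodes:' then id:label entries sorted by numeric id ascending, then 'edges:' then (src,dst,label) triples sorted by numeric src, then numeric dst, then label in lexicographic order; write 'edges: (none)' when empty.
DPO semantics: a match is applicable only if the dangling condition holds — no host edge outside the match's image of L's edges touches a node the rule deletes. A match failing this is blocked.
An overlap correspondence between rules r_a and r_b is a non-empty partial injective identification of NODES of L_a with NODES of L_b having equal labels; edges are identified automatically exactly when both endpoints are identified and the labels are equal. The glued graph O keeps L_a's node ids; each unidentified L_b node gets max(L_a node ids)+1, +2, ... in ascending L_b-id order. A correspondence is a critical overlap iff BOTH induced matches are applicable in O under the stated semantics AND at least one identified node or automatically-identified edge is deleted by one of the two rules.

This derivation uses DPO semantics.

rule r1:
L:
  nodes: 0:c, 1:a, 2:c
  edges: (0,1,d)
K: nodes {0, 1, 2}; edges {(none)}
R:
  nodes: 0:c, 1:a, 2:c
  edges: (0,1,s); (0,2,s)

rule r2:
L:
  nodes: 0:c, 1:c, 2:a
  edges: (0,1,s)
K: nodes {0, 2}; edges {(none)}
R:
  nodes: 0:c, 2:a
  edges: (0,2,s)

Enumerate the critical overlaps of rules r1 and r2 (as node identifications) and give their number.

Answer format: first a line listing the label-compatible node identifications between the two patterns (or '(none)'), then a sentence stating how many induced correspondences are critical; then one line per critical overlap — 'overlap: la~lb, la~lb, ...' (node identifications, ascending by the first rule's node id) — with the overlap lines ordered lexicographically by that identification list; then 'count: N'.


label-compatible node identifications between L(r1) and L(r2): 0~0, 0~1, 1~2, 2~0, 2~1
4 of the induced correspondences are critical overlaps of r1 and r2.
overlap: 0~0, 1~2, 2~1
overlap: 0~0, 2~1
overlap: 1~2, 2~1
overlap: 2~1
count: 4


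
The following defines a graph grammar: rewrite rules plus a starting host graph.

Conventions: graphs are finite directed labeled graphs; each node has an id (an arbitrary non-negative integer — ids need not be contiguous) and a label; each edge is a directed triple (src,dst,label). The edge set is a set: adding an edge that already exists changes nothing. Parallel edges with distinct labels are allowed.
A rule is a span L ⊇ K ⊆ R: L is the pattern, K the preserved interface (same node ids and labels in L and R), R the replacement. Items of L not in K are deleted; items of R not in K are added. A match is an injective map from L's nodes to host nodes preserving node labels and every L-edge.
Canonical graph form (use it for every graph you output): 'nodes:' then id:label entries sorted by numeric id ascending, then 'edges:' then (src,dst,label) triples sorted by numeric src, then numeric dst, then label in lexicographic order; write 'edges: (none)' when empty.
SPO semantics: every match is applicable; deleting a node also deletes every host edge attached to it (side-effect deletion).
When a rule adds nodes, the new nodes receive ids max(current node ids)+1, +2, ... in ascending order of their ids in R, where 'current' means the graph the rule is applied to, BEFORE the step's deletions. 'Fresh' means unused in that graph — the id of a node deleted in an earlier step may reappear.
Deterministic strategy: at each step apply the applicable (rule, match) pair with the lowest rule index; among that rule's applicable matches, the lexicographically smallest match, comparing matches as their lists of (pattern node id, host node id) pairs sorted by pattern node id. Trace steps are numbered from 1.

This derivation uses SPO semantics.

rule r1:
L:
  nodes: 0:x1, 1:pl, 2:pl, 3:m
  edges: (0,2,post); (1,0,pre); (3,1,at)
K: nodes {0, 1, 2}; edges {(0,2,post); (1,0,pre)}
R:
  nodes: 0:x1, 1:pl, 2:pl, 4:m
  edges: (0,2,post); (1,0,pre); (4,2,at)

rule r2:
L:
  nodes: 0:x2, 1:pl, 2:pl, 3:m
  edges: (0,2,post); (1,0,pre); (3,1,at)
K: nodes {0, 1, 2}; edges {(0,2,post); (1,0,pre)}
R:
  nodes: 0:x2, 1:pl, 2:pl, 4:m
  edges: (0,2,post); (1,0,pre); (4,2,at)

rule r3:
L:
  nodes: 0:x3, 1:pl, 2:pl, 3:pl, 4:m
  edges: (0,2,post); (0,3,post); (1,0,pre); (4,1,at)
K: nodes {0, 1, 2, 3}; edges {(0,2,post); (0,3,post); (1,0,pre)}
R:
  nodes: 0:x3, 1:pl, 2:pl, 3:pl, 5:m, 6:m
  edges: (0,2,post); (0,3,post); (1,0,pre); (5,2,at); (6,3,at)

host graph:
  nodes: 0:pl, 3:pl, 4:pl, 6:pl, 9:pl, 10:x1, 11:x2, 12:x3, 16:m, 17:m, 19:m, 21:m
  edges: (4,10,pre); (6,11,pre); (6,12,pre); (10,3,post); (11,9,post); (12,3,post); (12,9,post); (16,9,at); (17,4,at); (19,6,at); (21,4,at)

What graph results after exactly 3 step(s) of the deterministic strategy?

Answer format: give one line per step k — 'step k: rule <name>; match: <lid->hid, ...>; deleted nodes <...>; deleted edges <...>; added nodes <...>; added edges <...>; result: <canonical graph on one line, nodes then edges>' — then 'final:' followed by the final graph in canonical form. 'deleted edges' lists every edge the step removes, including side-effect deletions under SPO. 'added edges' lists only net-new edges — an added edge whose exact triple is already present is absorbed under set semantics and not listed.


step 1: rule r1; match: 0->10, 1->4, 2->3, 3->17; deleted nodes 17; deleted edges (17,4,at); added nodes 22; added edges (22,3,at); result: nodes: 0:pl, 3:pl, 4:pl, 6:pl, 9:pl, 10:x1, 11:x2, 12:x3, 16:m, 19:m, 21:m, 22:m edges: (4,10,pre); (6,11,pre); (6,12,pre); (10,3,post); (11,9,post); (12,3,post); (12,9,post); (16,9,at); (19,6,at); (21,4,at); (22,3,at)
step 2: rule r1; match: 0->10, 1->4, 2->3, 3->21; deleted nodes 21; deleted edges (21,4,at); added nodes 23; added edges (23,3,at); result: nodes: 0:pl, 3:pl, 4:pl, 6:pl, 9:pl, 10:x1, 11:x2, 12:x3, 16:m, 19:m, 22:m, 23:m edges: (4,10,pre); (6,11,pre); (6,12,pre); (10,3,post); (11,9,post); (12,3,post); (12,9,post); (16,9,at); (19,6,at); (22,3,at); (23,3,at)
step 3: rule r2; match: 0->11, 1->6, 2->9, 3->19; deleted nodes 19; deleted edges (19,6,at); added nodes 24; added edges (24,9,at); result: nodes: 0:pl, 3:pl, 4:pl, 6:pl, 9:pl, 10:x1, 11:x2, 12:x3, 16:m, 22:m, 23:m, 24:m edges: (4,10,pre); (6,11,pre); (6,12,pre); (10,3,post); (11,9,post); (12,3,post); (12,9,post); (16,9,at); (22,3,at); (23,3,at); (24,9,at)
final:
nodes: 0:pl, 3:pl, 4:pl, 6:pl, 9:pl, 10:x1, 11:x2, 12:x3, 16:m, 22:m, 23:m, 24:m
edges: (4,10,pre); (6,11,pre); (6,12,pre); (10,3,post); (11,9,post); (12,3,post); (12,9,post); (16,9,at); (22,3,at); (23,3,at); (24,9,at)


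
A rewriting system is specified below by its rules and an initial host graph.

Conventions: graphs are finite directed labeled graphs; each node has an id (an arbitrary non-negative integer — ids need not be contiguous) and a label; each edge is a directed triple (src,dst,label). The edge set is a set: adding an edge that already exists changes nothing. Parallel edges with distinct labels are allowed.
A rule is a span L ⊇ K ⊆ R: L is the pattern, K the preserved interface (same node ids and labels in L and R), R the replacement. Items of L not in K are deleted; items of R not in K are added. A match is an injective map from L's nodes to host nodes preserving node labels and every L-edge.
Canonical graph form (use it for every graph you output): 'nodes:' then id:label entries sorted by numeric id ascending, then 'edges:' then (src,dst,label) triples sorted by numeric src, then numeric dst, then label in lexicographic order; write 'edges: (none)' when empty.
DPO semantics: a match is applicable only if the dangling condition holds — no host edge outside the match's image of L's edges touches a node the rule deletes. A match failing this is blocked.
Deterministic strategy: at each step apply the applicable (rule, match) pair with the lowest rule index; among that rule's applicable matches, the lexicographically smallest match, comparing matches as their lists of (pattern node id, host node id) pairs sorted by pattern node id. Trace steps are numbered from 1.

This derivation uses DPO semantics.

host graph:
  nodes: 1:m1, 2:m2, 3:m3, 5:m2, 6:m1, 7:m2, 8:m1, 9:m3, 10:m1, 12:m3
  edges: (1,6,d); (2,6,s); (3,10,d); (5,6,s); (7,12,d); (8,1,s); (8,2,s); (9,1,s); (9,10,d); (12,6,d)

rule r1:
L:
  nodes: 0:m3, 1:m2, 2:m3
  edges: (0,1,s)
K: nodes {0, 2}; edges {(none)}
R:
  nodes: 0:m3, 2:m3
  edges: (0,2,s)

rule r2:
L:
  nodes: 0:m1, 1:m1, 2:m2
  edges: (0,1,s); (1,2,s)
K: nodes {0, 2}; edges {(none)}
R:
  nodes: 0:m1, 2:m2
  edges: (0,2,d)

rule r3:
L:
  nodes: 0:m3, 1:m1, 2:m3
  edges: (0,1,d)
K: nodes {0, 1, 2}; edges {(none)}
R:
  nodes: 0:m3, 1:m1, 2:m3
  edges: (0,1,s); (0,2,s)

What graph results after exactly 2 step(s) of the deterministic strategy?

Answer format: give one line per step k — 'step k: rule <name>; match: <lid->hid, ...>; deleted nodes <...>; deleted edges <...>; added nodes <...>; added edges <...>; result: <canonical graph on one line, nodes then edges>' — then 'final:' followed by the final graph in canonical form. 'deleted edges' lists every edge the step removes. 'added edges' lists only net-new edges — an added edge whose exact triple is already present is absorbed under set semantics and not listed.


step 1: rule r3; match: 0->3, 1->10, 2->9; deleted nodes (none); deleted edges (3,10,d); added nodes (none); added edges (3,9,s); (3,10,s); result: nodes: 1:m1, 2:m2, 3:m3, 5:m2, 6:m1, 7:m2, 8:m1, 9:m3, 10:m1, 12:m3 edges: (1,6,d); (2,6,s); (3,9,s); (3,10,s); (5,6,s); (7,12,d); (8,1,s); (8,2,s); (9,1,s); (9,10,d); (12,6,d)
step 2: rule r3; match: 0->9, 1->10, 2->3; deleted nodes (none); deleted edges (9,10,d); added nodes (none); added edges (9,3,s); (9,10,s); result: nodes: 1:m1, 2:m2, 3:m3, 5:m2, 6:m1, 7:m2, 8:m1, 9:m3, 10:m1, 12:m3 edges: (1,6,d); (2,6,s); (3,9,s); (3,10,s); (5,6,s); (7,12,d); (8,1,s); (8,2,s); (9,1,s); (9,3,s); (9,10,s); (12,6,d)
final:
nodes: 1:m1, 2:m2, 3:m3, 5:m2, 6:m1, 7:m2, 8:m1, 9:m3, 10:m1, 12:m3
edges: (1,6,d); (2,6,s); (3,9,s); (3,10,s); (5,6,s); (7,12,d); (8,1,s); (8,2,s); (9,1,s); (9,3,s); (9,10,s); (12,6,d)


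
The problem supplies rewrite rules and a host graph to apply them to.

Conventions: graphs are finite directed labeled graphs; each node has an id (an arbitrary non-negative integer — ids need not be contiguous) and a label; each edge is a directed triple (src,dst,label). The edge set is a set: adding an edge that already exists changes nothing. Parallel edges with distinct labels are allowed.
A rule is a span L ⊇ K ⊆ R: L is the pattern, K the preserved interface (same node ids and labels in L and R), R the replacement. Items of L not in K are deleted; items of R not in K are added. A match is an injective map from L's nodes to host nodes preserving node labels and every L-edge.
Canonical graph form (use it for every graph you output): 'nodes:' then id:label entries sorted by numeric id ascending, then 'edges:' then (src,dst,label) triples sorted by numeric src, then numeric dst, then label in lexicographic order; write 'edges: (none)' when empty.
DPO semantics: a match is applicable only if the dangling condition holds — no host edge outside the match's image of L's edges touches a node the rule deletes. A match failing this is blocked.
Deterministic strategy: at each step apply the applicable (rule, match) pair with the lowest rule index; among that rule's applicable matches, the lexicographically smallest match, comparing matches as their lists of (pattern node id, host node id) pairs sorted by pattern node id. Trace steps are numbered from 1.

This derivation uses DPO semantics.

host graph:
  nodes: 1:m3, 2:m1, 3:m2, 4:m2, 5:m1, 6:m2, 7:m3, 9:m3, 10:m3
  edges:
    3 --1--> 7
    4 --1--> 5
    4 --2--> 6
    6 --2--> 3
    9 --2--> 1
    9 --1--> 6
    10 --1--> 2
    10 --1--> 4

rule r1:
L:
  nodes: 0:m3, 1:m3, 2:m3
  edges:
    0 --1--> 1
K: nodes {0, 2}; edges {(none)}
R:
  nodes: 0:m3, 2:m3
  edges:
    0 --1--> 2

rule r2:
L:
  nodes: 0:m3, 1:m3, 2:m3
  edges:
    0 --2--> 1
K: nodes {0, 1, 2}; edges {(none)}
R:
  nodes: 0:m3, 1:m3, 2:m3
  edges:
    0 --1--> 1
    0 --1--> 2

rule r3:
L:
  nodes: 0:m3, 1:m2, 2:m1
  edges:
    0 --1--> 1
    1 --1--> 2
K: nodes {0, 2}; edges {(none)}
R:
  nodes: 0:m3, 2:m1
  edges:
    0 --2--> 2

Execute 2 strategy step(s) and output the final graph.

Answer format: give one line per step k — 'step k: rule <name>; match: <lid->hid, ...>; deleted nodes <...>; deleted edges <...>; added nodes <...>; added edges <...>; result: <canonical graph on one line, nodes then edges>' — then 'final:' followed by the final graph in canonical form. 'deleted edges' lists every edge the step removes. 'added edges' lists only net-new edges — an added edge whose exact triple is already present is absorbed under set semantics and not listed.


step 1: rule r2; match: 0->9, 1->1, 2->7; deleted nodes (none); deleted edges (9,1,2); added nodes (none); added edges (9,1,1); (9,7,1); result: nodes: 1:m3, 2:m1, 3:m2, 4:m2, 5:m1, 6:m2, 7:m3, 9:m3, 10:m3 edges: (3,7,1); (4,5,1); (4,6,2); (6,3,2); (9,1,1); (9,6,1); (9,7,1); (10,2,1); (10,4,1)
step 2: rule r1; match: 0->9, 1->1, 2->7; deleted nodes 1; deleted edges (9,1,1); added nodes (none); added edges (none); result: nodes: 2:m1, 3:m2, 4:m2, 5:m1, 6:m2, 7:m3, 9:m3, 10:m3 edges: (3,7,1); (4,5,1); (4,6,2); (6,3,2); (9,6,1); (9,7,1); (10,2,1); (10,4,1)
final:
nodes: 2:m1, 3:m2, 4:m2, 5:m1, 6:m2, 7:m3, 9:m3, 10:m3
edges: (3,7,1); (4,5,1); (4,6,2); (6,3,2); (9,6,1); (9,7,1); (10,2,1); (10,4,1)


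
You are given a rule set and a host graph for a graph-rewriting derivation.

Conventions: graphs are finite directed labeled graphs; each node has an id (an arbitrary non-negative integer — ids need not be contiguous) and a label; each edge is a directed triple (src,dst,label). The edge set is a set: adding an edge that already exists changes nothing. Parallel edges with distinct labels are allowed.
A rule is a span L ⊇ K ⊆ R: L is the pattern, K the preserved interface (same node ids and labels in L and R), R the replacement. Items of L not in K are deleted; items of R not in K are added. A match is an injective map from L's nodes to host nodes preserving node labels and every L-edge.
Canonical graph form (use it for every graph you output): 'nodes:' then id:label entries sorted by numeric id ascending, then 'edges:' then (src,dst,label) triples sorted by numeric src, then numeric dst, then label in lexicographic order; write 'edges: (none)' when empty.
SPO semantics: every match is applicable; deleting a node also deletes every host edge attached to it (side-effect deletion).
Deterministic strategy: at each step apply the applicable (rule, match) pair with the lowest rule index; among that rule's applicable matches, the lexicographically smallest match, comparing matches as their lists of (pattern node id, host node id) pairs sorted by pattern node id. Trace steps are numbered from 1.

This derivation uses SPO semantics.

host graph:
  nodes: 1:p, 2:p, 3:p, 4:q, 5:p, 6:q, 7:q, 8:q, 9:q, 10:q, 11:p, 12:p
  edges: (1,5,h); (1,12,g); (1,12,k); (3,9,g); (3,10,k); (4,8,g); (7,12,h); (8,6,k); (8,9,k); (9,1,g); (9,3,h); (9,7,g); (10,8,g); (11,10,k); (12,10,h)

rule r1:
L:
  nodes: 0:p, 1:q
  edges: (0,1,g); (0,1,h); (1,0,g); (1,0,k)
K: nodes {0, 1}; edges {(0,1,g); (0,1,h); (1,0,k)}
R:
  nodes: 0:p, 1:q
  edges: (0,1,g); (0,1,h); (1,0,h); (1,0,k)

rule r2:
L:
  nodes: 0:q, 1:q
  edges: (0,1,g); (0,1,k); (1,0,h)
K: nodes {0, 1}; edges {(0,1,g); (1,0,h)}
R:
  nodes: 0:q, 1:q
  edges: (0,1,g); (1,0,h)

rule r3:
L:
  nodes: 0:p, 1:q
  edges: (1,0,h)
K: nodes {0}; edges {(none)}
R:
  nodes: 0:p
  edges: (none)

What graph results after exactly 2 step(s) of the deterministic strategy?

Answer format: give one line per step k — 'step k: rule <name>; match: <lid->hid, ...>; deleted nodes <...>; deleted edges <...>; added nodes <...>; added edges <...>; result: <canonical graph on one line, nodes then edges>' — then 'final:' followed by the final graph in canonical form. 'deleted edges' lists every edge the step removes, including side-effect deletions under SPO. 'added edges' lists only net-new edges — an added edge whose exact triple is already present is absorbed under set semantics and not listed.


step 1: rule r3; match: 0->3, 1->9; deleted nodes 9; deleted edges (3,9,g); (8,9,k); (9,1,g); (9,3,h); (9,7,g); added nodes (none); added edges (none); result: nodes: 1:p, 2:p, 3:p, 4:q, 5:p, 6:q, 7:q, 8:q, 10:q, 11:p, 12:p edges: (1,5,h); (1,12,g); (1,12,k); (3,10,k); (4,8,g); (7,12,h); (8,6,k); (10,8,g); (11,10,k); (12,10,h)
step 2: rule r3; match: 0->12, 1->7; deleted nodes 7; deleted edges (7,12,h); added nodes (none); added edges (none); result: nodes: 1:p, 2:p, 3:p, 4:q, 5:p, 6:q, 8:q, 10:q, 11:p, 12:p edges: (1,5,h); (1,12,g); (1,12,k); (3,10,k); (4,8,g); (8,6,k); (10,8,g); (11,10,k); (12,10,h)
final:
nodes: 1:p, 2:p, 3:p, 4:q, 5:p, 6:q, 8:q, 10:q, 11:p, 12:p
edges: (1,5,h); (1,12,g); (1,12,k); (3,10,k); (4,8,g); (8,6,k); (10,8,g); (11,10,k); (12,10,h)


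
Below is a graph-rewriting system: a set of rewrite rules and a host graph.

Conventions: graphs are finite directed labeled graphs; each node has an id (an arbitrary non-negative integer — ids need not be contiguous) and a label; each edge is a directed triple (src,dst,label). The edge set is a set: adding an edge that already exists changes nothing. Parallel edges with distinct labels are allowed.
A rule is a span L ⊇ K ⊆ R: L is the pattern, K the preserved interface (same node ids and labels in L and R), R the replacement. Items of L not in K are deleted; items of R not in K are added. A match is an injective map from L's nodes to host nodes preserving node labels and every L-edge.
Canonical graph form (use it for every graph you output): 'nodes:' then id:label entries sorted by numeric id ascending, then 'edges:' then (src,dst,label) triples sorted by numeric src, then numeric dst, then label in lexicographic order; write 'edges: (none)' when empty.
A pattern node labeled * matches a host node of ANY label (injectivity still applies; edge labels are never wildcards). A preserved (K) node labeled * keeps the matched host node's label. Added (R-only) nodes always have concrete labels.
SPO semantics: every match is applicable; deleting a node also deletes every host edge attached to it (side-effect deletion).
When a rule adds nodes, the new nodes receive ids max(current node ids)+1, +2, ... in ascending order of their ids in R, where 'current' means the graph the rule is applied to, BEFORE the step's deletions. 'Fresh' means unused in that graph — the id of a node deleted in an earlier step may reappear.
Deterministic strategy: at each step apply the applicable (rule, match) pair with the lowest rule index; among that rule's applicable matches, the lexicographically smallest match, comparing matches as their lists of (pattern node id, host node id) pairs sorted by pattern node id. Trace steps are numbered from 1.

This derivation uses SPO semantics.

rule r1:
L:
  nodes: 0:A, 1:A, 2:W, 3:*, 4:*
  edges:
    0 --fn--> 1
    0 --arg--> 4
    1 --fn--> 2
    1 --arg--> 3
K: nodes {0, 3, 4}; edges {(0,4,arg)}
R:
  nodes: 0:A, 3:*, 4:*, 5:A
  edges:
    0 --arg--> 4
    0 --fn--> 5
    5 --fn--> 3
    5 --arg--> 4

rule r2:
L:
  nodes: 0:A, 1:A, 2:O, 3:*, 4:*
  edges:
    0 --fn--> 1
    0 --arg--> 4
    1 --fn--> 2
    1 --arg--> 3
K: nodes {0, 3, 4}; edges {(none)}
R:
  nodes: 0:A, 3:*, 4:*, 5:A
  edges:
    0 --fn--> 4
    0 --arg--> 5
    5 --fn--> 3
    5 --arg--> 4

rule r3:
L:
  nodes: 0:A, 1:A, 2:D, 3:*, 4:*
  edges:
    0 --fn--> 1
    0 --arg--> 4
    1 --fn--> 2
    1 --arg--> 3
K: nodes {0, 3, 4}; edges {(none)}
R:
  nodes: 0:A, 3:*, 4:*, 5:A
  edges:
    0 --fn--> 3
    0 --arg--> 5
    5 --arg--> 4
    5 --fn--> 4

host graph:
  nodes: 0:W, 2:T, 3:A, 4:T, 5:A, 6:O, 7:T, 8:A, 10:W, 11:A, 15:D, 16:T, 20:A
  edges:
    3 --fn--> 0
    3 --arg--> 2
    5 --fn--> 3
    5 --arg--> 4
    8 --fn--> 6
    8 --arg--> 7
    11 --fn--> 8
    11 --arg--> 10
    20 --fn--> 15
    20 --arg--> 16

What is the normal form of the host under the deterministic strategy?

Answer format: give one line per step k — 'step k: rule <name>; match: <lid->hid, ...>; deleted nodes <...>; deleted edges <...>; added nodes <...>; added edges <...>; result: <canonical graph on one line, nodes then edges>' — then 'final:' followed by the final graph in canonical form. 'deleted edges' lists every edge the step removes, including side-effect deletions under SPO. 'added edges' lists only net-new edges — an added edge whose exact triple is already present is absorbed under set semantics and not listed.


step 1: rule r1; match: 0->5, 1->3, 2->0, 3->2, 4->4; deleted nodes 0, 3; deleted edges (3,0,fn); (3,2,arg); (5,3,fn); added nodes 21; added edges (5,21,fn); (21,2,fn); (21,4,arg); result: nodes: 2:T, 4:T, 5:A, 6:O, 7:T, 8:A, 10:W, 11:A, 15:D, 16:T, 20:A, 21:A edges: (5,4,arg); (5,21,fn); (8,6,fn); (8,7,arg); (11,8,fn); (11,10,arg); (20,15,fn); (20,16,arg); (21,2,fn); (21,4,arg)
step 2: rule r2; match: 0->11, 1->8, 2->6, 3->7, 4->10; deleted nodes 6, 8; deleted edges (8,6,fn); (8,7,arg); (11,8,fn); (11,10,arg); added nodes 22; added edges (11,10,fn); (11,22,arg); (22,7,fn); (22,10,arg); result: nodes: 2:T, 4:T, 5:A, 7:T, 10:W, 11:A, 15:D, 16:T, 20:A, 21:A, 22:A edges: (5,4,arg); (5,21,fn); (11,10,fn); (11,22,arg); (20,15,fn); (20,16,arg); (21,2,fn); (21,4,arg); (22,7,fn); (22,10,arg)
final:
nodes: 2:T, 4:T, 5:A, 7:T, 10:W, 11:A, 15:D, 16:T, 20:A, 21:A, 22:A
edges: (5,4,arg); (5,21,fn); (11,10,fn); (11,22,arg); (20,15,fn); (20,16,arg); (21,2,fn); (21,4,arg); (22,7,fn); (22,10,arg)
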